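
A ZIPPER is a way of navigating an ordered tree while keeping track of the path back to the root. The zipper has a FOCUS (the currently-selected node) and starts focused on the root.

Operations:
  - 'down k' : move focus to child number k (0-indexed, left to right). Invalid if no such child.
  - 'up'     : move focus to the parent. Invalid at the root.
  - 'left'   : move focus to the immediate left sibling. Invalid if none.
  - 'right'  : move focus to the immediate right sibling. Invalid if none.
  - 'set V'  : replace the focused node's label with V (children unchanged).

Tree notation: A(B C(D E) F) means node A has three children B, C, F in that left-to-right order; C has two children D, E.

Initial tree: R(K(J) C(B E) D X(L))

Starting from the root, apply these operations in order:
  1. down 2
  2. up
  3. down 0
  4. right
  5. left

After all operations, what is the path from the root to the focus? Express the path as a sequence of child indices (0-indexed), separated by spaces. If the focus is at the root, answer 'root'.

Answer: 0

Derivation:
Step 1 (down 2): focus=D path=2 depth=1 children=[] left=['K', 'C'] right=['X'] parent=R
Step 2 (up): focus=R path=root depth=0 children=['K', 'C', 'D', 'X'] (at root)
Step 3 (down 0): focus=K path=0 depth=1 children=['J'] left=[] right=['C', 'D', 'X'] parent=R
Step 4 (right): focus=C path=1 depth=1 children=['B', 'E'] left=['K'] right=['D', 'X'] parent=R
Step 5 (left): focus=K path=0 depth=1 children=['J'] left=[] right=['C', 'D', 'X'] parent=R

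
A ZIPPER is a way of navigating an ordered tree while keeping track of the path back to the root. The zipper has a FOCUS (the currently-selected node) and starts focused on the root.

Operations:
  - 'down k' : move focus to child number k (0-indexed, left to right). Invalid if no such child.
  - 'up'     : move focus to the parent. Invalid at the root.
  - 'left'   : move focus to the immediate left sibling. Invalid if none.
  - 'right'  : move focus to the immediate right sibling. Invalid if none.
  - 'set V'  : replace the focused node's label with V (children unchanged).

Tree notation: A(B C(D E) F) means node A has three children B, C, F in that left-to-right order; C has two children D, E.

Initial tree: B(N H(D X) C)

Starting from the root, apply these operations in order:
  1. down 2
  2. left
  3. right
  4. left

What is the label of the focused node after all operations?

Answer: H

Derivation:
Step 1 (down 2): focus=C path=2 depth=1 children=[] left=['N', 'H'] right=[] parent=B
Step 2 (left): focus=H path=1 depth=1 children=['D', 'X'] left=['N'] right=['C'] parent=B
Step 3 (right): focus=C path=2 depth=1 children=[] left=['N', 'H'] right=[] parent=B
Step 4 (left): focus=H path=1 depth=1 children=['D', 'X'] left=['N'] right=['C'] parent=B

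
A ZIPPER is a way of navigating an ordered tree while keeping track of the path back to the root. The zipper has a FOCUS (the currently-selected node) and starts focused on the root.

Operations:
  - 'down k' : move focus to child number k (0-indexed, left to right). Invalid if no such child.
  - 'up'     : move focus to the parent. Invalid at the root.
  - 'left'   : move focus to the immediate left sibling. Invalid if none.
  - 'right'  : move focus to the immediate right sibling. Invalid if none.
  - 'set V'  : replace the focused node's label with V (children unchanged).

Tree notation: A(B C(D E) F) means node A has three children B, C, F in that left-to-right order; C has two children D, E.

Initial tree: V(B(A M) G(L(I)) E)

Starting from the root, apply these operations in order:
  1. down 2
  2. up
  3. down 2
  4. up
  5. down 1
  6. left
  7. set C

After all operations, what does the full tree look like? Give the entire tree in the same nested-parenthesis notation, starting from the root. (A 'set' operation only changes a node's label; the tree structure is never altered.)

Step 1 (down 2): focus=E path=2 depth=1 children=[] left=['B', 'G'] right=[] parent=V
Step 2 (up): focus=V path=root depth=0 children=['B', 'G', 'E'] (at root)
Step 3 (down 2): focus=E path=2 depth=1 children=[] left=['B', 'G'] right=[] parent=V
Step 4 (up): focus=V path=root depth=0 children=['B', 'G', 'E'] (at root)
Step 5 (down 1): focus=G path=1 depth=1 children=['L'] left=['B'] right=['E'] parent=V
Step 6 (left): focus=B path=0 depth=1 children=['A', 'M'] left=[] right=['G', 'E'] parent=V
Step 7 (set C): focus=C path=0 depth=1 children=['A', 'M'] left=[] right=['G', 'E'] parent=V

Answer: V(C(A M) G(L(I)) E)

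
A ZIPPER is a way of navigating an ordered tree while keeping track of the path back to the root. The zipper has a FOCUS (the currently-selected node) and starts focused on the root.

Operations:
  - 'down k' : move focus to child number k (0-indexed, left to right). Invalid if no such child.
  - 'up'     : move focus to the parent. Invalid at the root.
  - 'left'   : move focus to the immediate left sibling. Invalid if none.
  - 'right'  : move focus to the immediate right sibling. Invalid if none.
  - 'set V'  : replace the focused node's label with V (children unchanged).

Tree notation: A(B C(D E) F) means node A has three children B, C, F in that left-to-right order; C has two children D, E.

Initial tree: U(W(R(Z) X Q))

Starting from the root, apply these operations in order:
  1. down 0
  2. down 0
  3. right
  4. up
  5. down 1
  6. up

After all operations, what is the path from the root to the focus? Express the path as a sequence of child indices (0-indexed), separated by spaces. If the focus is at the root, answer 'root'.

Step 1 (down 0): focus=W path=0 depth=1 children=['R', 'X', 'Q'] left=[] right=[] parent=U
Step 2 (down 0): focus=R path=0/0 depth=2 children=['Z'] left=[] right=['X', 'Q'] parent=W
Step 3 (right): focus=X path=0/1 depth=2 children=[] left=['R'] right=['Q'] parent=W
Step 4 (up): focus=W path=0 depth=1 children=['R', 'X', 'Q'] left=[] right=[] parent=U
Step 5 (down 1): focus=X path=0/1 depth=2 children=[] left=['R'] right=['Q'] parent=W
Step 6 (up): focus=W path=0 depth=1 children=['R', 'X', 'Q'] left=[] right=[] parent=U

Answer: 0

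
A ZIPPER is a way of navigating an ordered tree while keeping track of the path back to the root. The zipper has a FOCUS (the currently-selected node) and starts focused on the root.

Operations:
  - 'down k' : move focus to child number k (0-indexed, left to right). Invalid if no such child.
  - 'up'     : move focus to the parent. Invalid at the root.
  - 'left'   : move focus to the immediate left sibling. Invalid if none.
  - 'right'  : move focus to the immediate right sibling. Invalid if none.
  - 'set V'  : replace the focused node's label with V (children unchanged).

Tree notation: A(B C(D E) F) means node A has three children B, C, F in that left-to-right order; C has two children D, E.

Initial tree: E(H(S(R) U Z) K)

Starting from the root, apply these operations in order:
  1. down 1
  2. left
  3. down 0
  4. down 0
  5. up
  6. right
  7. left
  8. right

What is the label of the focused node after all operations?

Answer: U

Derivation:
Step 1 (down 1): focus=K path=1 depth=1 children=[] left=['H'] right=[] parent=E
Step 2 (left): focus=H path=0 depth=1 children=['S', 'U', 'Z'] left=[] right=['K'] parent=E
Step 3 (down 0): focus=S path=0/0 depth=2 children=['R'] left=[] right=['U', 'Z'] parent=H
Step 4 (down 0): focus=R path=0/0/0 depth=3 children=[] left=[] right=[] parent=S
Step 5 (up): focus=S path=0/0 depth=2 children=['R'] left=[] right=['U', 'Z'] parent=H
Step 6 (right): focus=U path=0/1 depth=2 children=[] left=['S'] right=['Z'] parent=H
Step 7 (left): focus=S path=0/0 depth=2 children=['R'] left=[] right=['U', 'Z'] parent=H
Step 8 (right): focus=U path=0/1 depth=2 children=[] left=['S'] right=['Z'] parent=H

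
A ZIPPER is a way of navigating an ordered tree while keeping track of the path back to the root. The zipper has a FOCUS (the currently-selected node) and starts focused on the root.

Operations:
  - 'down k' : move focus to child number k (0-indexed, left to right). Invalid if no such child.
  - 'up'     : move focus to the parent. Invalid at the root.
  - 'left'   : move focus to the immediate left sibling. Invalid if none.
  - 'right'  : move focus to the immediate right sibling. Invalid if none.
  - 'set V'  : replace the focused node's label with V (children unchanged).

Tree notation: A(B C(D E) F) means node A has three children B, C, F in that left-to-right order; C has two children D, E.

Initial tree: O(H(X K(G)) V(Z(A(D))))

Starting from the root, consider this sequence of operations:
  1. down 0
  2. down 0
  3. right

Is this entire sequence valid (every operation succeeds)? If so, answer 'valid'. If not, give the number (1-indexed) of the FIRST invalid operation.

Answer: valid

Derivation:
Step 1 (down 0): focus=H path=0 depth=1 children=['X', 'K'] left=[] right=['V'] parent=O
Step 2 (down 0): focus=X path=0/0 depth=2 children=[] left=[] right=['K'] parent=H
Step 3 (right): focus=K path=0/1 depth=2 children=['G'] left=['X'] right=[] parent=H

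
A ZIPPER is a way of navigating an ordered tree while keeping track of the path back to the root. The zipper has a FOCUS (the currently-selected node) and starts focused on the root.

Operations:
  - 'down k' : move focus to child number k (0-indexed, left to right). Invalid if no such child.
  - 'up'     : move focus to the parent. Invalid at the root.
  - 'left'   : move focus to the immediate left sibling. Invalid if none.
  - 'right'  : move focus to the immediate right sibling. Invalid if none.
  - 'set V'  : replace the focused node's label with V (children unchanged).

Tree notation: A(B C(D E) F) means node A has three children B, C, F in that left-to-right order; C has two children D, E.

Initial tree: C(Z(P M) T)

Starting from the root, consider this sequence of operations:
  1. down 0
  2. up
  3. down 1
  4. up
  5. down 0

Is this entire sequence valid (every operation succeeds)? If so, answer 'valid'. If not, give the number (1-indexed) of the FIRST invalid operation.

Step 1 (down 0): focus=Z path=0 depth=1 children=['P', 'M'] left=[] right=['T'] parent=C
Step 2 (up): focus=C path=root depth=0 children=['Z', 'T'] (at root)
Step 3 (down 1): focus=T path=1 depth=1 children=[] left=['Z'] right=[] parent=C
Step 4 (up): focus=C path=root depth=0 children=['Z', 'T'] (at root)
Step 5 (down 0): focus=Z path=0 depth=1 children=['P', 'M'] left=[] right=['T'] parent=C

Answer: valid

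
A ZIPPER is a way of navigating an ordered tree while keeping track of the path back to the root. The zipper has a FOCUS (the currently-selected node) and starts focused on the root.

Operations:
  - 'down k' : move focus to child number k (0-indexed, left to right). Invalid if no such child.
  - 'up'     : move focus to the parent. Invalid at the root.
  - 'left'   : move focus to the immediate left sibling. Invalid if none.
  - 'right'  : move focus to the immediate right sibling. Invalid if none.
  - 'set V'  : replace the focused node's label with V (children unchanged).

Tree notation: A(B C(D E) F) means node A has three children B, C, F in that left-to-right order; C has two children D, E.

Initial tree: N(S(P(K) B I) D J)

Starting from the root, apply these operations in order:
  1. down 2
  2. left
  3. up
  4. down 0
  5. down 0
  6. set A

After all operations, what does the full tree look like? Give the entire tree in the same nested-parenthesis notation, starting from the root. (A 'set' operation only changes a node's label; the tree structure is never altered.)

Answer: N(S(A(K) B I) D J)

Derivation:
Step 1 (down 2): focus=J path=2 depth=1 children=[] left=['S', 'D'] right=[] parent=N
Step 2 (left): focus=D path=1 depth=1 children=[] left=['S'] right=['J'] parent=N
Step 3 (up): focus=N path=root depth=0 children=['S', 'D', 'J'] (at root)
Step 4 (down 0): focus=S path=0 depth=1 children=['P', 'B', 'I'] left=[] right=['D', 'J'] parent=N
Step 5 (down 0): focus=P path=0/0 depth=2 children=['K'] left=[] right=['B', 'I'] parent=S
Step 6 (set A): focus=A path=0/0 depth=2 children=['K'] left=[] right=['B', 'I'] parent=S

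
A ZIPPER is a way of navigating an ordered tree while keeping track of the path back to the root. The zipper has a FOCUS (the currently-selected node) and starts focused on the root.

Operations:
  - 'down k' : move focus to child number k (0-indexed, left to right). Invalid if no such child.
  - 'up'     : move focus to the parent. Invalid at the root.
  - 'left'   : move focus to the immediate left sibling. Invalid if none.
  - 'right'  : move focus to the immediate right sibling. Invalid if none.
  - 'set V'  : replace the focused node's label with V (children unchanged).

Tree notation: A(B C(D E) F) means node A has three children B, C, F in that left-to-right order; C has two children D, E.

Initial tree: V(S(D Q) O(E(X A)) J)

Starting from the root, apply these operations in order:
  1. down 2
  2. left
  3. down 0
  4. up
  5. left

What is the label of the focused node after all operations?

Step 1 (down 2): focus=J path=2 depth=1 children=[] left=['S', 'O'] right=[] parent=V
Step 2 (left): focus=O path=1 depth=1 children=['E'] left=['S'] right=['J'] parent=V
Step 3 (down 0): focus=E path=1/0 depth=2 children=['X', 'A'] left=[] right=[] parent=O
Step 4 (up): focus=O path=1 depth=1 children=['E'] left=['S'] right=['J'] parent=V
Step 5 (left): focus=S path=0 depth=1 children=['D', 'Q'] left=[] right=['O', 'J'] parent=V

Answer: S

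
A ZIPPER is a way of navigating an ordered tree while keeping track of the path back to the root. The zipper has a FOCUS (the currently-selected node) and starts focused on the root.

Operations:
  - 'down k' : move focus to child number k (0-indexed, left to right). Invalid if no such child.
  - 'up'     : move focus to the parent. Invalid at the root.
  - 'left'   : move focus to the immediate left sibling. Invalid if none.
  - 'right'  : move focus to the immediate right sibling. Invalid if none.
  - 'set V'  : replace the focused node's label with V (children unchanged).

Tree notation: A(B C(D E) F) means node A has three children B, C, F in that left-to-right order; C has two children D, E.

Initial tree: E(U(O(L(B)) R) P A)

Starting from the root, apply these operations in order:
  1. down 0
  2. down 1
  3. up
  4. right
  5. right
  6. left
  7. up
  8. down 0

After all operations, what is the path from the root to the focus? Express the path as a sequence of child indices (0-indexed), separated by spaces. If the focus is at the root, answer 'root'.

Answer: 0

Derivation:
Step 1 (down 0): focus=U path=0 depth=1 children=['O', 'R'] left=[] right=['P', 'A'] parent=E
Step 2 (down 1): focus=R path=0/1 depth=2 children=[] left=['O'] right=[] parent=U
Step 3 (up): focus=U path=0 depth=1 children=['O', 'R'] left=[] right=['P', 'A'] parent=E
Step 4 (right): focus=P path=1 depth=1 children=[] left=['U'] right=['A'] parent=E
Step 5 (right): focus=A path=2 depth=1 children=[] left=['U', 'P'] right=[] parent=E
Step 6 (left): focus=P path=1 depth=1 children=[] left=['U'] right=['A'] parent=E
Step 7 (up): focus=E path=root depth=0 children=['U', 'P', 'A'] (at root)
Step 8 (down 0): focus=U path=0 depth=1 children=['O', 'R'] left=[] right=['P', 'A'] parent=E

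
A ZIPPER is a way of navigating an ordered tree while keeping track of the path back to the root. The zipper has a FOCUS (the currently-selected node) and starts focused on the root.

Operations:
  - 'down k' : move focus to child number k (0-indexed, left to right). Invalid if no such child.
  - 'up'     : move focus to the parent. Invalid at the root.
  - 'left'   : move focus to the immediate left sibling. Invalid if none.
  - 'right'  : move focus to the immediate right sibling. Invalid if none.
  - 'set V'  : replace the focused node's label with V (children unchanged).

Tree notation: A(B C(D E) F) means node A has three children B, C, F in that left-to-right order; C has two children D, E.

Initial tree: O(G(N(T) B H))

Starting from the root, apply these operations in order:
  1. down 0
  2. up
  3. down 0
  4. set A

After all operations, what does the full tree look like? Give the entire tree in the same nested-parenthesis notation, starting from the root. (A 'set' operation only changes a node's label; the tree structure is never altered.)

Answer: O(A(N(T) B H))

Derivation:
Step 1 (down 0): focus=G path=0 depth=1 children=['N', 'B', 'H'] left=[] right=[] parent=O
Step 2 (up): focus=O path=root depth=0 children=['G'] (at root)
Step 3 (down 0): focus=G path=0 depth=1 children=['N', 'B', 'H'] left=[] right=[] parent=O
Step 4 (set A): focus=A path=0 depth=1 children=['N', 'B', 'H'] left=[] right=[] parent=O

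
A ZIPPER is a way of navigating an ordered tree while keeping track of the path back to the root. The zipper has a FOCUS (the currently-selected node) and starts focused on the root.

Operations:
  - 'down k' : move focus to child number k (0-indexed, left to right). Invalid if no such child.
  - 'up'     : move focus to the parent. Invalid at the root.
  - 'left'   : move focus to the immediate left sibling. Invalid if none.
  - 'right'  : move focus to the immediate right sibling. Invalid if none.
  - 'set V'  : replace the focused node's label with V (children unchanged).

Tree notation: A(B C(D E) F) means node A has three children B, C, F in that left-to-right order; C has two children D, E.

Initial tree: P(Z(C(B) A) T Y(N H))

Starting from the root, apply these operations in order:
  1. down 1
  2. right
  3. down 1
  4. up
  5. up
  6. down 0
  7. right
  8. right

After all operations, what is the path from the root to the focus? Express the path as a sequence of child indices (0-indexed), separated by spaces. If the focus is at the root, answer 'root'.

Answer: 2

Derivation:
Step 1 (down 1): focus=T path=1 depth=1 children=[] left=['Z'] right=['Y'] parent=P
Step 2 (right): focus=Y path=2 depth=1 children=['N', 'H'] left=['Z', 'T'] right=[] parent=P
Step 3 (down 1): focus=H path=2/1 depth=2 children=[] left=['N'] right=[] parent=Y
Step 4 (up): focus=Y path=2 depth=1 children=['N', 'H'] left=['Z', 'T'] right=[] parent=P
Step 5 (up): focus=P path=root depth=0 children=['Z', 'T', 'Y'] (at root)
Step 6 (down 0): focus=Z path=0 depth=1 children=['C', 'A'] left=[] right=['T', 'Y'] parent=P
Step 7 (right): focus=T path=1 depth=1 children=[] left=['Z'] right=['Y'] parent=P
Step 8 (right): focus=Y path=2 depth=1 children=['N', 'H'] left=['Z', 'T'] right=[] parent=P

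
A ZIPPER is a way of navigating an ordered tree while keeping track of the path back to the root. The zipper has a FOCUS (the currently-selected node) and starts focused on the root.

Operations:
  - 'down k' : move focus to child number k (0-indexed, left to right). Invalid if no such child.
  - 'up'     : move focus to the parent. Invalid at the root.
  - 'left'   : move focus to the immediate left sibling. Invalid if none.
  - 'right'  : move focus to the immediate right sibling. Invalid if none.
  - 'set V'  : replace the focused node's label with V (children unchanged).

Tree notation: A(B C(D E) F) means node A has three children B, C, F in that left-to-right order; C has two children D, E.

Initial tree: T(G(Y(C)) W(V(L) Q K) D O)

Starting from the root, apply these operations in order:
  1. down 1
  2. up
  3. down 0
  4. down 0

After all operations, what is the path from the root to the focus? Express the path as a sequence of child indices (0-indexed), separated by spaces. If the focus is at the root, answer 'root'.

Answer: 0 0

Derivation:
Step 1 (down 1): focus=W path=1 depth=1 children=['V', 'Q', 'K'] left=['G'] right=['D', 'O'] parent=T
Step 2 (up): focus=T path=root depth=0 children=['G', 'W', 'D', 'O'] (at root)
Step 3 (down 0): focus=G path=0 depth=1 children=['Y'] left=[] right=['W', 'D', 'O'] parent=T
Step 4 (down 0): focus=Y path=0/0 depth=2 children=['C'] left=[] right=[] parent=G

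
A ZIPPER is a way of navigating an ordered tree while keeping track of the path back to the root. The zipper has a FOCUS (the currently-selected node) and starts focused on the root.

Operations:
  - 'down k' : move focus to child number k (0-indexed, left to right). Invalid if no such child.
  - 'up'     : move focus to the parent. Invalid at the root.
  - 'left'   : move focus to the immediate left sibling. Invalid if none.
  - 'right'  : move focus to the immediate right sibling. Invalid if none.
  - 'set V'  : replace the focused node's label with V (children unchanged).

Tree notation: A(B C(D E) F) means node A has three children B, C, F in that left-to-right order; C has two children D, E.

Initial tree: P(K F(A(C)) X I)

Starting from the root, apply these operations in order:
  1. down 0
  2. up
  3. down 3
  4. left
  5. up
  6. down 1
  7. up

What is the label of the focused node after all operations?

Answer: P

Derivation:
Step 1 (down 0): focus=K path=0 depth=1 children=[] left=[] right=['F', 'X', 'I'] parent=P
Step 2 (up): focus=P path=root depth=0 children=['K', 'F', 'X', 'I'] (at root)
Step 3 (down 3): focus=I path=3 depth=1 children=[] left=['K', 'F', 'X'] right=[] parent=P
Step 4 (left): focus=X path=2 depth=1 children=[] left=['K', 'F'] right=['I'] parent=P
Step 5 (up): focus=P path=root depth=0 children=['K', 'F', 'X', 'I'] (at root)
Step 6 (down 1): focus=F path=1 depth=1 children=['A'] left=['K'] right=['X', 'I'] parent=P
Step 7 (up): focus=P path=root depth=0 children=['K', 'F', 'X', 'I'] (at root)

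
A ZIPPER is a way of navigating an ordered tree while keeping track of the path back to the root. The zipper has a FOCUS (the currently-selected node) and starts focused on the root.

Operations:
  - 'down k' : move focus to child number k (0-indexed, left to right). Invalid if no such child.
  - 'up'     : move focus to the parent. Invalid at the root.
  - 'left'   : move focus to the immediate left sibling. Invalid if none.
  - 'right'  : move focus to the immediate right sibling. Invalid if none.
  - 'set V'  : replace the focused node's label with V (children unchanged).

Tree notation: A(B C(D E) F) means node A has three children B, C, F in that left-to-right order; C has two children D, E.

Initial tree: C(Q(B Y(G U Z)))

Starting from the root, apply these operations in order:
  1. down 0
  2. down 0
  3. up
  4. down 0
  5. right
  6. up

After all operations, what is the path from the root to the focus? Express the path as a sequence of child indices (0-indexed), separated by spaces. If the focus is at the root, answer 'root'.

Step 1 (down 0): focus=Q path=0 depth=1 children=['B', 'Y'] left=[] right=[] parent=C
Step 2 (down 0): focus=B path=0/0 depth=2 children=[] left=[] right=['Y'] parent=Q
Step 3 (up): focus=Q path=0 depth=1 children=['B', 'Y'] left=[] right=[] parent=C
Step 4 (down 0): focus=B path=0/0 depth=2 children=[] left=[] right=['Y'] parent=Q
Step 5 (right): focus=Y path=0/1 depth=2 children=['G', 'U', 'Z'] left=['B'] right=[] parent=Q
Step 6 (up): focus=Q path=0 depth=1 children=['B', 'Y'] left=[] right=[] parent=C

Answer: 0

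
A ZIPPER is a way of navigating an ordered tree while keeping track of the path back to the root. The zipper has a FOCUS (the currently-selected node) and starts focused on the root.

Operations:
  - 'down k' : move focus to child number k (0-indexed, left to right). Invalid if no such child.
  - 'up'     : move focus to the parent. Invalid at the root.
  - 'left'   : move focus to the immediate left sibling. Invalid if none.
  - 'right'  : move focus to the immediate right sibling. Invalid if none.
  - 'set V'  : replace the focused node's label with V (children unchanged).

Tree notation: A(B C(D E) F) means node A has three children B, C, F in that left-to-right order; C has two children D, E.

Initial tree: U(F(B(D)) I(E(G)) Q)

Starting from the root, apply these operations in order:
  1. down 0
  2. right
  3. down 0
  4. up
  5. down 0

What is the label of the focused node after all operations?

Step 1 (down 0): focus=F path=0 depth=1 children=['B'] left=[] right=['I', 'Q'] parent=U
Step 2 (right): focus=I path=1 depth=1 children=['E'] left=['F'] right=['Q'] parent=U
Step 3 (down 0): focus=E path=1/0 depth=2 children=['G'] left=[] right=[] parent=I
Step 4 (up): focus=I path=1 depth=1 children=['E'] left=['F'] right=['Q'] parent=U
Step 5 (down 0): focus=E path=1/0 depth=2 children=['G'] left=[] right=[] parent=I

Answer: E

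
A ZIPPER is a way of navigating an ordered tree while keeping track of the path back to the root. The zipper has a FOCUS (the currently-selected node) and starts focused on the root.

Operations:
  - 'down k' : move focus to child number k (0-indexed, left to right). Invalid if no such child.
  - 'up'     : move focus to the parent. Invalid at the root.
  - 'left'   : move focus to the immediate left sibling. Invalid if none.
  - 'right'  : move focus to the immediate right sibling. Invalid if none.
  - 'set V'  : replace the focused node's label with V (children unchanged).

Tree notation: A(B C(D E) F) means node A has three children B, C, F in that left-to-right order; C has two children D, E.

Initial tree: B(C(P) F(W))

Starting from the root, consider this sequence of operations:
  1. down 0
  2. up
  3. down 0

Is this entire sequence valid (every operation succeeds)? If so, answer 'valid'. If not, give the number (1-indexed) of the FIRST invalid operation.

Step 1 (down 0): focus=C path=0 depth=1 children=['P'] left=[] right=['F'] parent=B
Step 2 (up): focus=B path=root depth=0 children=['C', 'F'] (at root)
Step 3 (down 0): focus=C path=0 depth=1 children=['P'] left=[] right=['F'] parent=B

Answer: valid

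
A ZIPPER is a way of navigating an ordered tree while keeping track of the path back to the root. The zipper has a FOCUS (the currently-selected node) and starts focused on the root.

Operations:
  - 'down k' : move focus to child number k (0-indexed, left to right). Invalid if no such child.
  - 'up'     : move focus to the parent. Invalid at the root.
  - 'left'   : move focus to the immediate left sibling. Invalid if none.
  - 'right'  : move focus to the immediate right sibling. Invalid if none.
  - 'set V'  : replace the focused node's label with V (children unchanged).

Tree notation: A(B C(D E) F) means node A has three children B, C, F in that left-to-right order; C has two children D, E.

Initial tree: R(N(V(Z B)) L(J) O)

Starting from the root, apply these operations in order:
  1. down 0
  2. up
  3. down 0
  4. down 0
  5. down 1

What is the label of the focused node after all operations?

Step 1 (down 0): focus=N path=0 depth=1 children=['V'] left=[] right=['L', 'O'] parent=R
Step 2 (up): focus=R path=root depth=0 children=['N', 'L', 'O'] (at root)
Step 3 (down 0): focus=N path=0 depth=1 children=['V'] left=[] right=['L', 'O'] parent=R
Step 4 (down 0): focus=V path=0/0 depth=2 children=['Z', 'B'] left=[] right=[] parent=N
Step 5 (down 1): focus=B path=0/0/1 depth=3 children=[] left=['Z'] right=[] parent=V

Answer: B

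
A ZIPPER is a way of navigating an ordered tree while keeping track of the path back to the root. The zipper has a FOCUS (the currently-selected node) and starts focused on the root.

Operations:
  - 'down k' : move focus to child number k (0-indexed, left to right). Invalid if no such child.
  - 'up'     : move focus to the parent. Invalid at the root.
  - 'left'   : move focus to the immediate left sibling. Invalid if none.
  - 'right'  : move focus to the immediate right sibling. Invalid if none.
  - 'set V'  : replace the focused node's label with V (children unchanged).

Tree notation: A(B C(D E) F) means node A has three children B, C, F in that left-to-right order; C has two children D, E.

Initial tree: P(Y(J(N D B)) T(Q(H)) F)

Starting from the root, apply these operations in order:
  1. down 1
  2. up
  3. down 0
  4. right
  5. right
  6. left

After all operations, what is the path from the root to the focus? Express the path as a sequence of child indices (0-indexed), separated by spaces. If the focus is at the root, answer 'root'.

Answer: 1

Derivation:
Step 1 (down 1): focus=T path=1 depth=1 children=['Q'] left=['Y'] right=['F'] parent=P
Step 2 (up): focus=P path=root depth=0 children=['Y', 'T', 'F'] (at root)
Step 3 (down 0): focus=Y path=0 depth=1 children=['J'] left=[] right=['T', 'F'] parent=P
Step 4 (right): focus=T path=1 depth=1 children=['Q'] left=['Y'] right=['F'] parent=P
Step 5 (right): focus=F path=2 depth=1 children=[] left=['Y', 'T'] right=[] parent=P
Step 6 (left): focus=T path=1 depth=1 children=['Q'] left=['Y'] right=['F'] parent=P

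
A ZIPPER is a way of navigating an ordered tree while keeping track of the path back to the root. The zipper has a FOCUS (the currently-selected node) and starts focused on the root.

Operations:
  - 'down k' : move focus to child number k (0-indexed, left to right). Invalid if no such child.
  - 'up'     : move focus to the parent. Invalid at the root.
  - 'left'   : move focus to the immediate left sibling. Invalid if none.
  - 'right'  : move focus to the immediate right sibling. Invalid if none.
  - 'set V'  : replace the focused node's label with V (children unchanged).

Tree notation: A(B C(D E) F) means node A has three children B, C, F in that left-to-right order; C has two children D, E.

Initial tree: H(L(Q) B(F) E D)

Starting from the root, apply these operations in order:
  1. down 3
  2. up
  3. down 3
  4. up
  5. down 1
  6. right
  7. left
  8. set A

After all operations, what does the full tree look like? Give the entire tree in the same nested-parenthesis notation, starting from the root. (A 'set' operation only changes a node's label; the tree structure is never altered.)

Answer: H(L(Q) A(F) E D)

Derivation:
Step 1 (down 3): focus=D path=3 depth=1 children=[] left=['L', 'B', 'E'] right=[] parent=H
Step 2 (up): focus=H path=root depth=0 children=['L', 'B', 'E', 'D'] (at root)
Step 3 (down 3): focus=D path=3 depth=1 children=[] left=['L', 'B', 'E'] right=[] parent=H
Step 4 (up): focus=H path=root depth=0 children=['L', 'B', 'E', 'D'] (at root)
Step 5 (down 1): focus=B path=1 depth=1 children=['F'] left=['L'] right=['E', 'D'] parent=H
Step 6 (right): focus=E path=2 depth=1 children=[] left=['L', 'B'] right=['D'] parent=H
Step 7 (left): focus=B path=1 depth=1 children=['F'] left=['L'] right=['E', 'D'] parent=H
Step 8 (set A): focus=A path=1 depth=1 children=['F'] left=['L'] right=['E', 'D'] parent=H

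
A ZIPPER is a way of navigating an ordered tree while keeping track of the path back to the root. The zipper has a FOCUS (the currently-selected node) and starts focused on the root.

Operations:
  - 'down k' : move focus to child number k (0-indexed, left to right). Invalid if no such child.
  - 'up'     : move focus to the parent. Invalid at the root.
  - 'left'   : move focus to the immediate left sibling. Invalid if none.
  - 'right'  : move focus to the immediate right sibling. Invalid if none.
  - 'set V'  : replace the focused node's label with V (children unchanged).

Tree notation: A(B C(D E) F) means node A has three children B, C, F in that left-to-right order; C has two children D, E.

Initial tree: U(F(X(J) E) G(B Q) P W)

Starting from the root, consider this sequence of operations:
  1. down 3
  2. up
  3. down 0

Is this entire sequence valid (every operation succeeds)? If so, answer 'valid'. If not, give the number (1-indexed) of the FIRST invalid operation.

Step 1 (down 3): focus=W path=3 depth=1 children=[] left=['F', 'G', 'P'] right=[] parent=U
Step 2 (up): focus=U path=root depth=0 children=['F', 'G', 'P', 'W'] (at root)
Step 3 (down 0): focus=F path=0 depth=1 children=['X', 'E'] left=[] right=['G', 'P', 'W'] parent=U

Answer: valid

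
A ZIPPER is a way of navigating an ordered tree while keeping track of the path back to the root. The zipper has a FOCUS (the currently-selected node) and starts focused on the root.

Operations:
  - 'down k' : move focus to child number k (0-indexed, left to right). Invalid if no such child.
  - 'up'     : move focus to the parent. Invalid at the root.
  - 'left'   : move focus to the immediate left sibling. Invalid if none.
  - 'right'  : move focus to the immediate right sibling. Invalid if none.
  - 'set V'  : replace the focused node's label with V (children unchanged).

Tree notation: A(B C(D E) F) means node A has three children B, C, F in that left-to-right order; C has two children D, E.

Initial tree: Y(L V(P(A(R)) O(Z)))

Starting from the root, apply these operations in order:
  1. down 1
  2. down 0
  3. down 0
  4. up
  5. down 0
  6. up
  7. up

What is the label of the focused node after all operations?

Answer: V

Derivation:
Step 1 (down 1): focus=V path=1 depth=1 children=['P', 'O'] left=['L'] right=[] parent=Y
Step 2 (down 0): focus=P path=1/0 depth=2 children=['A'] left=[] right=['O'] parent=V
Step 3 (down 0): focus=A path=1/0/0 depth=3 children=['R'] left=[] right=[] parent=P
Step 4 (up): focus=P path=1/0 depth=2 children=['A'] left=[] right=['O'] parent=V
Step 5 (down 0): focus=A path=1/0/0 depth=3 children=['R'] left=[] right=[] parent=P
Step 6 (up): focus=P path=1/0 depth=2 children=['A'] left=[] right=['O'] parent=V
Step 7 (up): focus=V path=1 depth=1 children=['P', 'O'] left=['L'] right=[] parent=Y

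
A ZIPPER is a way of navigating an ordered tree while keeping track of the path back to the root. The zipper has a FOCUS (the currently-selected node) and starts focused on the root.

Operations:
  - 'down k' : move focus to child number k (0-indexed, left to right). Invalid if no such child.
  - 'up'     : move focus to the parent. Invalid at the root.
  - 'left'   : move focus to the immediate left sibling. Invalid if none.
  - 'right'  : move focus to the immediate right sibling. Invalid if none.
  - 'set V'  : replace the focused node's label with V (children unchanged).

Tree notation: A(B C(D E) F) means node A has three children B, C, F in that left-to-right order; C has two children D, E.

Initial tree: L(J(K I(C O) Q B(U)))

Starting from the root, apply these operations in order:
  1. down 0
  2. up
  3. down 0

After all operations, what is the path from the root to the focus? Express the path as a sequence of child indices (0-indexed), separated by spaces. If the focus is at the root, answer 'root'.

Answer: 0

Derivation:
Step 1 (down 0): focus=J path=0 depth=1 children=['K', 'I', 'Q', 'B'] left=[] right=[] parent=L
Step 2 (up): focus=L path=root depth=0 children=['J'] (at root)
Step 3 (down 0): focus=J path=0 depth=1 children=['K', 'I', 'Q', 'B'] left=[] right=[] parent=L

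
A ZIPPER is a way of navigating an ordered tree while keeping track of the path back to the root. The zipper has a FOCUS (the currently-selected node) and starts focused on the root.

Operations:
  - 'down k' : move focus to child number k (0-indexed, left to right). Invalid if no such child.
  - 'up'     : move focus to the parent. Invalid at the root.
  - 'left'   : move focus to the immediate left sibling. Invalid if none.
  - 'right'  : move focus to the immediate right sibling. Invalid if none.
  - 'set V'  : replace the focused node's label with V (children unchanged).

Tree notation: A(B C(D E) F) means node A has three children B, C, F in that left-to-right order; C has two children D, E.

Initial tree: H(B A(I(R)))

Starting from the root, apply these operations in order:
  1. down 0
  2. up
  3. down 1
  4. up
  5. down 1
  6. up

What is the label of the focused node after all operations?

Answer: H

Derivation:
Step 1 (down 0): focus=B path=0 depth=1 children=[] left=[] right=['A'] parent=H
Step 2 (up): focus=H path=root depth=0 children=['B', 'A'] (at root)
Step 3 (down 1): focus=A path=1 depth=1 children=['I'] left=['B'] right=[] parent=H
Step 4 (up): focus=H path=root depth=0 children=['B', 'A'] (at root)
Step 5 (down 1): focus=A path=1 depth=1 children=['I'] left=['B'] right=[] parent=H
Step 6 (up): focus=H path=root depth=0 children=['B', 'A'] (at root)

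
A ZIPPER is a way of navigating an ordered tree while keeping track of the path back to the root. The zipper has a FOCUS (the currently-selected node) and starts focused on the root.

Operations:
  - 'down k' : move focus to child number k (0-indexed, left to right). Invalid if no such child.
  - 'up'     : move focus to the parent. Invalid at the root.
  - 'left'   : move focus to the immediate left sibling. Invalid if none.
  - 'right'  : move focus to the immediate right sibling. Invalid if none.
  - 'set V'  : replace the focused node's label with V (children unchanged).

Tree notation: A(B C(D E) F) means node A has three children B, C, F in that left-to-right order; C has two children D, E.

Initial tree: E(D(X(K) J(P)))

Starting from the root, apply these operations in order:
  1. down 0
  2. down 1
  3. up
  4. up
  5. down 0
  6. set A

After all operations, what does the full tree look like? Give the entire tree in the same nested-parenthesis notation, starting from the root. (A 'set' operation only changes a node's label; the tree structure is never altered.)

Answer: E(A(X(K) J(P)))

Derivation:
Step 1 (down 0): focus=D path=0 depth=1 children=['X', 'J'] left=[] right=[] parent=E
Step 2 (down 1): focus=J path=0/1 depth=2 children=['P'] left=['X'] right=[] parent=D
Step 3 (up): focus=D path=0 depth=1 children=['X', 'J'] left=[] right=[] parent=E
Step 4 (up): focus=E path=root depth=0 children=['D'] (at root)
Step 5 (down 0): focus=D path=0 depth=1 children=['X', 'J'] left=[] right=[] parent=E
Step 6 (set A): focus=A path=0 depth=1 children=['X', 'J'] left=[] right=[] parent=E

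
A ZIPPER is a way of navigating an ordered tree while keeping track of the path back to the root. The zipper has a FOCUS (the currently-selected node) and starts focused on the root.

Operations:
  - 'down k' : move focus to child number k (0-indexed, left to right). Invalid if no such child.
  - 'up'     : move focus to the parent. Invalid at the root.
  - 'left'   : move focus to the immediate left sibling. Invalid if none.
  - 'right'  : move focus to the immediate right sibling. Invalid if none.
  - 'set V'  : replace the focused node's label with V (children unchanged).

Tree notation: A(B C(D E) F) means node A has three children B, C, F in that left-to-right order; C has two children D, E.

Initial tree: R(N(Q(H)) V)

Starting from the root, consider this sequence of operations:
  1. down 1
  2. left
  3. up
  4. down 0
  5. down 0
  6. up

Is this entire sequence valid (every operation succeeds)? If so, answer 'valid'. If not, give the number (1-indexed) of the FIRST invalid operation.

Answer: valid

Derivation:
Step 1 (down 1): focus=V path=1 depth=1 children=[] left=['N'] right=[] parent=R
Step 2 (left): focus=N path=0 depth=1 children=['Q'] left=[] right=['V'] parent=R
Step 3 (up): focus=R path=root depth=0 children=['N', 'V'] (at root)
Step 4 (down 0): focus=N path=0 depth=1 children=['Q'] left=[] right=['V'] parent=R
Step 5 (down 0): focus=Q path=0/0 depth=2 children=['H'] left=[] right=[] parent=N
Step 6 (up): focus=N path=0 depth=1 children=['Q'] left=[] right=['V'] parent=R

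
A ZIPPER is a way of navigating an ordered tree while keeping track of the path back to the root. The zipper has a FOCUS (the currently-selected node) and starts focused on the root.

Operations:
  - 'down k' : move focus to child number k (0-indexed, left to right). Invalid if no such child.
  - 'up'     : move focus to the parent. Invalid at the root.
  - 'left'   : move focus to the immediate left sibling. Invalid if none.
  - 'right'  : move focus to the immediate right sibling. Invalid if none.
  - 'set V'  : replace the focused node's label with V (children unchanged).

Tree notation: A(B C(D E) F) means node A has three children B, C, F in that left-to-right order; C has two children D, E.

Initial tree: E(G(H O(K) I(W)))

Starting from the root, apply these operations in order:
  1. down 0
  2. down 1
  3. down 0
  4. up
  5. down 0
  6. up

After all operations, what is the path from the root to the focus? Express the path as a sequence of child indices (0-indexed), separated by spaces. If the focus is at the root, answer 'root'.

Answer: 0 1

Derivation:
Step 1 (down 0): focus=G path=0 depth=1 children=['H', 'O', 'I'] left=[] right=[] parent=E
Step 2 (down 1): focus=O path=0/1 depth=2 children=['K'] left=['H'] right=['I'] parent=G
Step 3 (down 0): focus=K path=0/1/0 depth=3 children=[] left=[] right=[] parent=O
Step 4 (up): focus=O path=0/1 depth=2 children=['K'] left=['H'] right=['I'] parent=G
Step 5 (down 0): focus=K path=0/1/0 depth=3 children=[] left=[] right=[] parent=O
Step 6 (up): focus=O path=0/1 depth=2 children=['K'] left=['H'] right=['I'] parent=G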